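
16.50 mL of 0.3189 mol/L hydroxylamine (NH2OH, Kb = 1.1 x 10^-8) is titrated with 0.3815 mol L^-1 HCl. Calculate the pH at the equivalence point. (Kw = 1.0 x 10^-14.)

3.40

n(NH2OH) = 0.3189 x 0.01650 = 0.005262 mol; V(HCl) at equivalence = 0.005262/0.3815 = 0.01379 L.
At equivalence the base is fully converted to NH3OH+; total volume = 0.03029 L, so [NH3OH+] = 0.005262/0.03029 = 0.1737 M.
Ka(NH3OH+) = Kw/Kb = 1.0e-14 / 1.1 x 10^-8 = 9.09e-7.
[H^+] = sqrt(Ka x [NH3OH+]) = sqrt(9.09e-7 x 0.1737) = 0.000397 M.
pH = -log(0.000397) = 3.40.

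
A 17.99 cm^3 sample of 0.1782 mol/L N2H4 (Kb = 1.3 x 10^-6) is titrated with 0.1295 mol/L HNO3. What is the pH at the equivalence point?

4.62

n(N2H4) = 0.1782 x 0.01799 = 0.003206 mol; V(HNO3) at equivalence = 0.003206/0.1295 = 0.02476 L.
At equivalence the base is fully converted to N2H5+; total volume = 0.04275 L, so [N2H5+] = 0.003206/0.04275 = 0.07500 M.
Ka(N2H5+) = Kw/Kb = 1.0e-14 / 1.3 x 10^-6 = 7.69e-9.
[H^+] = sqrt(Ka x [N2H5+]) = sqrt(7.69e-9 x 0.07500) = 2.40e-5 M.
pH = -log(2.40e-5) = 4.62.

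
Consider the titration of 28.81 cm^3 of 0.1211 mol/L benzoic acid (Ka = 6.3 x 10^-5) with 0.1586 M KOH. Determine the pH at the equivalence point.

8.52

n(C6H5COOH) = 0.1211 x 0.02881 = 0.003489 mol; V(KOH) at equivalence = 0.003489/0.1586 = 0.02200 L.
At equivalence all the acid is converted to C6H5COO-; total volume = 0.02881 + 0.02200 = 0.05081 L, so [C6H5COO-] = 0.003489/0.05081 = 0.06867 M.
Kb = Kw/Ka = 1.0e-14 / 6.3 x 10^-5 = 1.59e-10.
[OH^-] = sqrt(Kb x [C6H5COO-]) = sqrt(1.59e-10 x 0.06867) = 3.30e-6 M.
pOH = 5.48, so pH = 14.00 - 5.48 = 8.52.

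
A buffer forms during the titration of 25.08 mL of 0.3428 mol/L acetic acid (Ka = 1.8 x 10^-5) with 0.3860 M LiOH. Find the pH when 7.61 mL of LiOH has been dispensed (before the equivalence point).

Initial n(CH3COOH) = 0.3428 x 0.02508 = 0.008597 mol.
n(LiOH) added = 0.3860 x 0.007610 = 0.002937 mol, converting that many moles of CH3COOH to CH3COO-.
Remaining n(CH3COOH) = 0.005660 mol; n(CH3COO-) = 0.002937 mol.
By Henderson-Hasselbalch, pH = pKa + log([A^-]/[HA]) = 4.74 + log(0.002937/0.005660) = 4.74 + (-0.28) = 4.46.

4.46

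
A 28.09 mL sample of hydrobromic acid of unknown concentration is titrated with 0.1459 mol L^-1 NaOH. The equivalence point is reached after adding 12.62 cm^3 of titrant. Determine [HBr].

n(NaOH) delivered = 0.1459 x 0.01262 = 0.001841 mol.
For a 1:1 reaction, n(HBr) = 0.001841 mol.
[HBr] = 0.001841 mol / 0.02809 L = 0.0655 M.

0.0655 M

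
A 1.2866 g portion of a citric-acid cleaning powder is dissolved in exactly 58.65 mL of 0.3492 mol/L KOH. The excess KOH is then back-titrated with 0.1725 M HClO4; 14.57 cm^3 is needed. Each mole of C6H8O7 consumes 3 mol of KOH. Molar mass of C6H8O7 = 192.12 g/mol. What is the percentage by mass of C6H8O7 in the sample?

89.4%

Total n(KOH) added = 0.3492 x 0.05865 = 0.02048 mol.
n(HClO4) used = 0.1725 x 0.01457 = 0.002513 mol, which equals the excess n(KOH).
So n(KOH) consumed by the sample = 0.02048 - 0.002513 = 0.01797 mol.
n(C6H8O7) = 0.01797 / 3 = 0.005989 mol.
mass C6H8O7 = 0.005989 x 192.12 = 1.151 g, so %C6H8O7 = 1.151/1.2866 x 100 = 89.4%.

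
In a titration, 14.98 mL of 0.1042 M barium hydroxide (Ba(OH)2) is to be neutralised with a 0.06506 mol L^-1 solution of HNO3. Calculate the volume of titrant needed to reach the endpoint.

n(Ba(OH)2) = 0.1042 mol/L x 0.01498 L = 0.001561 mol.
The neutralisation is 1 Ba(OH)2 : 2 HNO3, so n(HNO3) = 0.001561 x 2/1 = 0.003122 mol.
V(HNO3) = 0.003122 / 0.06506 = 0.04798 L = 48.0 mL.

48.0 mL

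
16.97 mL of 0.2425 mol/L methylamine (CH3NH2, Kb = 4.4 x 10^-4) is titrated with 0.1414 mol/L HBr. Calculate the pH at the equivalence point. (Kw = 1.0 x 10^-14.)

n(CH3NH2) = 0.2425 x 0.01697 = 0.004115 mol; V(HBr) at equivalence = 0.004115/0.1414 = 0.02910 L.
At equivalence the base is fully converted to CH3NH3+; total volume = 0.04607 L, so [CH3NH3+] = 0.004115/0.04607 = 0.08932 M.
Ka(CH3NH3+) = Kw/Kb = 1.0e-14 / 4.4 x 10^-4 = 2.27e-11.
[H^+] = sqrt(Ka x [CH3NH3+]) = sqrt(2.27e-11 x 0.08932) = 1.42e-6 M.
pH = -log(1.42e-6) = 5.85.

5.85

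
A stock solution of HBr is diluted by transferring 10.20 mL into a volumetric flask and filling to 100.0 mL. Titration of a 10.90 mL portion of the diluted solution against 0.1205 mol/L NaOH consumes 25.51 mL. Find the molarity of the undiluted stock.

n(NaOH) = 0.1205 x 0.02551 = 0.003074 mol.
n(HBr) in the aliquot = 0.003074 mol.
[diluted HBr] = 0.003074 / 0.01090 = 0.2820 M.
Dilution factor = 100.0/10.20 = 9.804, so [stock] = 0.2820 x 9.804 = 2.76 M.

2.76 M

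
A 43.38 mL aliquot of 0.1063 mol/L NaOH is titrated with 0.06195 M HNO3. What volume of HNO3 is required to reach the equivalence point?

n(NaOH) = 0.1063 mol/L x 0.04338 L = 0.004611 mol.
At equivalence n(HNO3) = n(NaOH) = 0.004611 mol.
V(HNO3) = 0.004611 / 0.06195 = 0.07444 L = 74.4 mL.

74.4 mL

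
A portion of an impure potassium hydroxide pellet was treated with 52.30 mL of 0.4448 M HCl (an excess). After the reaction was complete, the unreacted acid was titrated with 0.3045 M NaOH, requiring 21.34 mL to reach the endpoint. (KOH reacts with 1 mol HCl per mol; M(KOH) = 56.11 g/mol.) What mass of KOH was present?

0.941 g

Total n(HCl) added = 0.4448 x 0.05230 = 0.02326 mol.
n(NaOH) used = 0.3045 x 0.02134 = 0.006498 mol, which equals the excess n(HCl).
So n(HCl) consumed by the sample = 0.02326 - 0.006498 = 0.01677 mol.
n(KOH) = 0.01677 / 1 = 0.01677 mol.
mass = 0.01677 mol x 56.11 g/mol = 0.941 g.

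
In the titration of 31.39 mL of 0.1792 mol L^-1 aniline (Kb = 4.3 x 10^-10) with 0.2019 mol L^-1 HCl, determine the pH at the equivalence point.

n(C6H5NH2) = 0.1792 x 0.03139 = 0.005625 mol; V(HCl) at equivalence = 0.005625/0.2019 = 0.02786 L.
At equivalence the base is fully converted to C6H5NH3+; total volume = 0.05925 L, so [C6H5NH3+] = 0.005625/0.05925 = 0.09494 M.
Ka(C6H5NH3+) = Kw/Kb = 1.0e-14 / 4.3 x 10^-10 = 2.33e-5.
[H^+] = sqrt(Ka x [C6H5NH3+]) = sqrt(2.33e-5 x 0.09494) = 0.00149 M.
pH = -log(0.00149) = 2.83.

2.83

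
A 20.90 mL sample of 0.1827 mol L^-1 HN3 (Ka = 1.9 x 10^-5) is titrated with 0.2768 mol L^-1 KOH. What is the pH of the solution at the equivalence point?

8.88

n(HN3) = 0.1827 x 0.02090 = 0.003818 mol; V(KOH) at equivalence = 0.003818/0.2768 = 0.01379 L.
At equivalence all the acid is converted to N3-; total volume = 0.02090 + 0.01379 = 0.03469 L, so [N3-] = 0.003818/0.03469 = 0.1101 M.
Kb = Kw/Ka = 1.0e-14 / 1.9 x 10^-5 = 5.26e-10.
[OH^-] = sqrt(Kb x [N3-]) = sqrt(5.26e-10 x 0.1101) = 7.61e-6 M.
pOH = 5.12, so pH = 14.00 - 5.12 = 8.88.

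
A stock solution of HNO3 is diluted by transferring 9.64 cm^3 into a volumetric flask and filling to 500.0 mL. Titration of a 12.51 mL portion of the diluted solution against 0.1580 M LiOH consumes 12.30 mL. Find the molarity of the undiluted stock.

8.06 M

n(LiOH) = 0.1580 x 0.01230 = 0.001943 mol.
n(HNO3) in the aliquot = 0.001943 mol.
[diluted HNO3] = 0.001943 / 0.01251 = 0.1553 M.
Dilution factor = 500.0/9.640 = 51.87, so [stock] = 0.1553 x 51.87 = 8.06 M.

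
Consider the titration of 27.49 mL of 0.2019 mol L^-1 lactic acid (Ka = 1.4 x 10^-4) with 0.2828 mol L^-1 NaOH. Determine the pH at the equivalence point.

n(HC3H5O3) = 0.2019 x 0.02749 = 0.005550 mol; V(NaOH) at equivalence = 0.005550/0.2828 = 0.01963 L.
At equivalence all the acid is converted to C3H5O3-; total volume = 0.02749 + 0.01963 = 0.04712 L, so [C3H5O3-] = 0.005550/0.04712 = 0.1178 M.
Kb = Kw/Ka = 1.0e-14 / 1.4 x 10^-4 = 7.14e-11.
[OH^-] = sqrt(Kb x [C3H5O3-]) = sqrt(7.14e-11 x 0.1178) = 2.90e-6 M.
pOH = 5.54, so pH = 14.00 - 5.54 = 8.46.

8.46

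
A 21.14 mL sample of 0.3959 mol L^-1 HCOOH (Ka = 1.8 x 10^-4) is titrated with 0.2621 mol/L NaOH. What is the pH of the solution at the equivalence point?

n(HCOOH) = 0.3959 x 0.02114 = 0.008369 mol; V(NaOH) at equivalence = 0.008369/0.2621 = 0.03193 L.
At equivalence all the acid is converted to HCOO-; total volume = 0.02114 + 0.03193 = 0.05307 L, so [HCOO-] = 0.008369/0.05307 = 0.1577 M.
Kb = Kw/Ka = 1.0e-14 / 1.8 x 10^-4 = 5.56e-11.
[OH^-] = sqrt(Kb x [HCOO-]) = sqrt(5.56e-11 x 0.1577) = 2.96e-6 M.
pOH = 5.53, so pH = 14.00 - 5.53 = 8.47.

8.47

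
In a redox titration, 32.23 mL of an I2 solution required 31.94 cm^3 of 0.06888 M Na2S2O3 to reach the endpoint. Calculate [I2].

n(Na2S2O3) = 0.06888 x 0.03194 = 0.002200 mol.
From the balanced equation, 2 mol Na2S2O3 reacts with 1 mol I2, so n(I2) = 0.002200 x 1/2 = 0.001100 mol.
[I2] = 0.001100 / 0.03223 L = 0.0341 M.

0.0341 M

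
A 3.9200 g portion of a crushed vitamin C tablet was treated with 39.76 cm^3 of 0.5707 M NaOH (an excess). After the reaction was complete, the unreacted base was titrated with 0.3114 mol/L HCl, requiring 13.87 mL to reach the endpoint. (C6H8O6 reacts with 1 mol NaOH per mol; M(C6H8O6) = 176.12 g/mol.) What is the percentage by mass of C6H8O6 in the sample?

Total n(NaOH) added = 0.5707 x 0.03976 = 0.02269 mol.
n(HCl) used = 0.3114 x 0.01387 = 0.004319 mol, which equals the excess n(NaOH).
So n(NaOH) consumed by the sample = 0.02269 - 0.004319 = 0.01837 mol.
n(C6H8O6) = 0.01837 / 1 = 0.01837 mol.
mass C6H8O6 = 0.01837 x 176.12 = 3.236 g, so %C6H8O6 = 3.236/3.9200 x 100 = 82.5%.

82.5%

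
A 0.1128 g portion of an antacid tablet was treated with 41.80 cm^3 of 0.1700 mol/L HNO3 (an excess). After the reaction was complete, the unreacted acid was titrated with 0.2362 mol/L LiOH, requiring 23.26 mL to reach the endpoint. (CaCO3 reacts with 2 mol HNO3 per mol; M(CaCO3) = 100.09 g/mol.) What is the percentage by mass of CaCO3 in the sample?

Total n(HNO3) added = 0.1700 x 0.04180 = 0.007106 mol.
n(LiOH) used = 0.2362 x 0.02326 = 0.005494 mol, which equals the excess n(HNO3).
So n(HNO3) consumed by the sample = 0.007106 - 0.005494 = 0.001612 mol.
n(CaCO3) = 0.001612 / 2 = 0.0008060 mol.
mass CaCO3 = 0.0008060 x 100.09 = 0.08067 g, so %CaCO3 = 0.08067/0.1128 x 100 = 71.5%.

71.5%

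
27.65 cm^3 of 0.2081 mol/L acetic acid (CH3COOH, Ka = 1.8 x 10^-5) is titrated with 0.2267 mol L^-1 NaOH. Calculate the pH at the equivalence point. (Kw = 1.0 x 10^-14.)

8.89

n(CH3COOH) = 0.2081 x 0.02765 = 0.005754 mol; V(NaOH) at equivalence = 0.005754/0.2267 = 0.02538 L.
At equivalence all the acid is converted to CH3COO-; total volume = 0.02765 + 0.02538 = 0.05303 L, so [CH3COO-] = 0.005754/0.05303 = 0.1085 M.
Kb = Kw/Ka = 1.0e-14 / 1.8 x 10^-5 = 5.56e-10.
[OH^-] = sqrt(Kb x [CH3COO-]) = sqrt(5.56e-10 x 0.1085) = 7.76e-6 M.
pOH = 5.11, so pH = 14.00 - 5.11 = 8.89.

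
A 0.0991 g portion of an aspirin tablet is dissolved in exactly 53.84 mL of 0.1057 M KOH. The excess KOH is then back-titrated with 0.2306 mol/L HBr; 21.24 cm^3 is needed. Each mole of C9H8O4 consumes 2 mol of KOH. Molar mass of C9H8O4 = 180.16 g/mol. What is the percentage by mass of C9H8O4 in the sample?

72.1%

Total n(KOH) added = 0.1057 x 0.05384 = 0.005691 mol.
n(HBr) used = 0.2306 x 0.02124 = 0.004898 mol, which equals the excess n(KOH).
So n(KOH) consumed by the sample = 0.005691 - 0.004898 = 0.0007929 mol.
n(C9H8O4) = 0.0007929 / 2 = 0.0003965 mol.
mass C9H8O4 = 0.0003965 x 180.16 = 0.07143 g, so %C9H8O4 = 0.07143/0.0991 x 100 = 72.1%.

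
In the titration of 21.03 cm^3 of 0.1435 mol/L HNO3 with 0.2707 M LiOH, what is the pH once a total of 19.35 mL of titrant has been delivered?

12.74

n(acid) = 0.1435 x 0.02103 = 0.003018 mol; n(LiOH) added = 0.2707 x 0.01935 = 0.005238 mol.
Base is in excess by 0.005238 - 0.003018 = 0.002220 mol in a total volume of 0.04038 L.
[OH^-] = 0.002220/0.04038 = 0.05498 M, so pOH = 1.26 and pH = 14.00 - 1.26 = 12.74.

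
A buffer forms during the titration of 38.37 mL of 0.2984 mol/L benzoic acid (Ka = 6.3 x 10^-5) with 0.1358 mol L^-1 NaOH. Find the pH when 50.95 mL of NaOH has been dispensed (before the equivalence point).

Initial n(C6H5COOH) = 0.2984 x 0.03837 = 0.01145 mol.
n(NaOH) added = 0.1358 x 0.05095 = 0.006919 mol, converting that many moles of C6H5COOH to C6H5COO-.
Remaining n(C6H5COOH) = 0.004531 mol; n(C6H5COO-) = 0.006919 mol.
By Henderson-Hasselbalch, pH = pKa + log([A^-]/[HA]) = 4.20 + log(0.006919/0.004531) = 4.20 + (+0.18) = 4.38.

4.38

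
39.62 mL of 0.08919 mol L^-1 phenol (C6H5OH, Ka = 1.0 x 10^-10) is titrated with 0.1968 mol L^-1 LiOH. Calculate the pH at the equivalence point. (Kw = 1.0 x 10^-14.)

n(C6H5OH) = 0.08919 x 0.03962 = 0.003534 mol; V(LiOH) at equivalence = 0.003534/0.1968 = 0.01796 L.
At equivalence all the acid is converted to C6H5O-; total volume = 0.03962 + 0.01796 = 0.05758 L, so [C6H5O-] = 0.003534/0.05758 = 0.06137 M.
Kb = Kw/Ka = 1.0e-14 / 1.0 x 10^-10 = 0.000100.
[OH^-] = sqrt(Kb x [C6H5O-]) = sqrt(0.000100 x 0.06137) = 0.00248 M.
pOH = 2.61, so pH = 14.00 - 2.61 = 11.39.

11.39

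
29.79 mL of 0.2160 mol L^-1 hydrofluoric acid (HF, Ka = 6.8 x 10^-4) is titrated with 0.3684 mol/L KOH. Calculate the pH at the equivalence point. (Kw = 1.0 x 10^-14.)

n(HF) = 0.2160 x 0.02979 = 0.006435 mol; V(KOH) at equivalence = 0.006435/0.3684 = 0.01747 L.
At equivalence all the acid is converted to F-; total volume = 0.02979 + 0.01747 = 0.04726 L, so [F-] = 0.006435/0.04726 = 0.1362 M.
Kb = Kw/Ka = 1.0e-14 / 6.8 x 10^-4 = 1.47e-11.
[OH^-] = sqrt(Kb x [F-]) = sqrt(1.47e-11 x 0.1362) = 1.42e-6 M.
pOH = 5.85, so pH = 14.00 - 5.85 = 8.15.

8.15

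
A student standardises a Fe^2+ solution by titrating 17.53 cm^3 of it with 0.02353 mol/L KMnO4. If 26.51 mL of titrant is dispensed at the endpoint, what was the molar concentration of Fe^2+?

n(KMnO4) = 0.02353 x 0.02651 = 0.0006238 mol.
From the balanced equation, 1 mol KMnO4 reacts with 5 mol Fe^2+, so n(Fe^2+) = 0.0006238 x 5/1 = 0.003119 mol.
[Fe^2+] = 0.003119 / 0.01753 L = 0.178 M.

0.178 M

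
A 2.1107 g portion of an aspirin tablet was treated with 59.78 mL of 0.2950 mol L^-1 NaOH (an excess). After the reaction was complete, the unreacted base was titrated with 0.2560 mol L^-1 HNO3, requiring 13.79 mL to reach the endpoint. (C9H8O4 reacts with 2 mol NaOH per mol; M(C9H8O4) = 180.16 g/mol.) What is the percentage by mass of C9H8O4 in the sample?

Total n(NaOH) added = 0.2950 x 0.05978 = 0.01764 mol.
n(HNO3) used = 0.2560 x 0.01379 = 0.003530 mol, which equals the excess n(NaOH).
So n(NaOH) consumed by the sample = 0.01764 - 0.003530 = 0.01410 mol.
n(C9H8O4) = 0.01410 / 2 = 0.007052 mol.
mass C9H8O4 = 0.007052 x 180.16 = 1.271 g, so %C9H8O4 = 1.271/2.1107 x 100 = 60.2%.

60.2%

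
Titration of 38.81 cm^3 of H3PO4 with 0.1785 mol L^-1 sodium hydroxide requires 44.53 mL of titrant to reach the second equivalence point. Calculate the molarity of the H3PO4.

n(NaOH) = 0.1785 x 0.04453 = 0.007949 mol.
At the second equivalence point, 2 mol OH^- react per mol H3PO4, so n(H3PO4) = 0.007949 / 2 = 0.003974 mol.
[H3PO4] = 0.003974 / 0.03881 L = 0.102 M.

0.102 M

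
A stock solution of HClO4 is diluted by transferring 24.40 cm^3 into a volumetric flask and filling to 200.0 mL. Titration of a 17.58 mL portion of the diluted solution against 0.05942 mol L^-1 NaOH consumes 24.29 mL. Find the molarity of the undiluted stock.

n(NaOH) = 0.05942 x 0.02429 = 0.001443 mol.
n(HClO4) in the aliquot = 0.001443 mol.
[diluted HClO4] = 0.001443 / 0.01758 = 0.08210 M.
Dilution factor = 200.0/24.40 = 8.197, so [stock] = 0.08210 x 8.197 = 0.673 M.

0.673 M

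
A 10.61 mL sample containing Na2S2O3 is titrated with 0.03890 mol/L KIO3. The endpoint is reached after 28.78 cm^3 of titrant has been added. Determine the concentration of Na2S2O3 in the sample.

0.633 M

n(KIO3) = 0.03890 x 0.02878 = 0.001120 mol.
From the balanced equation, 1 mol KIO3 reacts with 6 mol Na2S2O3, so n(Na2S2O3) = 0.001120 x 6/1 = 0.006717 mol.
[Na2S2O3] = 0.006717 / 0.01061 L = 0.633 M.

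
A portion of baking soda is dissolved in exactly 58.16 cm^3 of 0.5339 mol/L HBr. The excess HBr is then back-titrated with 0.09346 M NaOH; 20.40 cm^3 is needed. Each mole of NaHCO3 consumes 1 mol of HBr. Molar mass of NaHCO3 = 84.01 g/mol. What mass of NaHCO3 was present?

Total n(HBr) added = 0.5339 x 0.05816 = 0.03105 mol.
n(NaOH) used = 0.09346 x 0.02040 = 0.001907 mol, which equals the excess n(HBr).
So n(HBr) consumed by the sample = 0.03105 - 0.001907 = 0.02915 mol.
n(NaHCO3) = 0.02915 / 1 = 0.02915 mol.
mass = 0.02915 mol x 84.01 g/mol = 2.45 g.

2.45 g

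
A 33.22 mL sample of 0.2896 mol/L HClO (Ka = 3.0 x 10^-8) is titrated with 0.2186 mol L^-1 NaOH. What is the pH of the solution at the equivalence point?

10.31

n(HClO) = 0.2896 x 0.03322 = 0.009621 mol; V(NaOH) at equivalence = 0.009621/0.2186 = 0.04401 L.
At equivalence all the acid is converted to ClO-; total volume = 0.03322 + 0.04401 = 0.07723 L, so [ClO-] = 0.009621/0.07723 = 0.1246 M.
Kb = Kw/Ka = 1.0e-14 / 3.0 x 10^-8 = 3.33e-7.
[OH^-] = sqrt(Kb x [ClO-]) = sqrt(3.33e-7 x 0.1246) = 0.000204 M.
pOH = 3.69, so pH = 14.00 - 3.69 = 10.31.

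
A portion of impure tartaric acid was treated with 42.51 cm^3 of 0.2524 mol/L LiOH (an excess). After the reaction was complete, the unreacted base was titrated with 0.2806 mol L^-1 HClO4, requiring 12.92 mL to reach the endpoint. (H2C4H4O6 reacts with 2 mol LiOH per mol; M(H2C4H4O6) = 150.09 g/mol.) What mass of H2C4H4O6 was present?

Total n(LiOH) added = 0.2524 x 0.04251 = 0.01073 mol.
n(HClO4) used = 0.2806 x 0.01292 = 0.003625 mol, which equals the excess n(LiOH).
So n(LiOH) consumed by the sample = 0.01073 - 0.003625 = 0.007104 mol.
n(H2C4H4O6) = 0.007104 / 2 = 0.003552 mol.
mass = 0.003552 mol x 150.09 g/mol = 0.533 g.

0.533 g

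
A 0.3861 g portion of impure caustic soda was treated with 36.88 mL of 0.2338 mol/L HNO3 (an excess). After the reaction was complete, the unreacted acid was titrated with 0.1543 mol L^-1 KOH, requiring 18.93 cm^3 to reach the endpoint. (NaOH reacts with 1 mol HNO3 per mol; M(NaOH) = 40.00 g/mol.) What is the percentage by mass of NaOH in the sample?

Total n(HNO3) added = 0.2338 x 0.03688 = 0.008623 mol.
n(KOH) used = 0.1543 x 0.01893 = 0.002921 mol, which equals the excess n(HNO3).
So n(HNO3) consumed by the sample = 0.008623 - 0.002921 = 0.005702 mol.
n(NaOH) = 0.005702 / 1 = 0.005702 mol.
mass NaOH = 0.005702 x 40.00 = 0.2281 g, so %NaOH = 0.2281/0.3861 x 100 = 59.1%.

59.1%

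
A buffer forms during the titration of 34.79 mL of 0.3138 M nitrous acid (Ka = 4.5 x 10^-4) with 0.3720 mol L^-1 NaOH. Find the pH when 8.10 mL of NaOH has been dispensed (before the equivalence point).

2.93

Initial n(HNO2) = 0.3138 x 0.03479 = 0.01092 mol.
n(NaOH) added = 0.3720 x 0.008100 = 0.003013 mol, converting that many moles of HNO2 to NO2-.
Remaining n(HNO2) = 0.007904 mol; n(NO2-) = 0.003013 mol.
By Henderson-Hasselbalch, pH = pKa + log([A^-]/[HA]) = 3.35 + log(0.003013/0.007904) = 3.35 + (-0.42) = 2.93.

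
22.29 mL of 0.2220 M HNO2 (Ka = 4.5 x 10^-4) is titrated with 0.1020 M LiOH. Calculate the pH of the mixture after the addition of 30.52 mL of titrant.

3.58

Initial n(HNO2) = 0.2220 x 0.02229 = 0.004948 mol.
n(LiOH) added = 0.1020 x 0.03052 = 0.003113 mol, converting that many moles of HNO2 to NO2-.
Remaining n(HNO2) = 0.001835 mol; n(NO2-) = 0.003113 mol.
By Henderson-Hasselbalch, pH = pKa + log([A^-]/[HA]) = 3.35 + log(0.003113/0.001835) = 3.35 + (+0.23) = 3.58.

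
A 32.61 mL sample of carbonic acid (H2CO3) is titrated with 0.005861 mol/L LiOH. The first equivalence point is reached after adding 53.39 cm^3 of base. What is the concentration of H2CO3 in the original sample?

n(LiOH) = 0.005861 x 0.05339 = 0.0003129 mol.
At the first equivalence point, 1 mol OH^- react per mol H2CO3, so n(H2CO3) = 0.0003129 / 1 = 0.0003129 mol.
[H2CO3] = 0.0003129 / 0.03261 L = 0.00960 M.

0.00960 M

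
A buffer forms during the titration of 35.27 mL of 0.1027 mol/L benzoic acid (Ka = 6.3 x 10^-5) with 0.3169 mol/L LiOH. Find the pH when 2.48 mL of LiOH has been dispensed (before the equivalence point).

3.64

Initial n(C6H5COOH) = 0.1027 x 0.03527 = 0.003622 mol.
n(LiOH) added = 0.3169 x 0.002480 = 0.0007859 mol, converting that many moles of C6H5COOH to C6H5COO-.
Remaining n(C6H5COOH) = 0.002836 mol; n(C6H5COO-) = 0.0007859 mol.
By Henderson-Hasselbalch, pH = pKa + log([A^-]/[HA]) = 4.20 + log(0.0007859/0.002836) = 4.20 + (-0.56) = 3.64.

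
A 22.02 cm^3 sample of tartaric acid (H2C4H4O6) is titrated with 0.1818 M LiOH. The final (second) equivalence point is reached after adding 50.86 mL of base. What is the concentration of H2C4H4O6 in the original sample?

n(LiOH) = 0.1818 x 0.05086 = 0.009246 mol.
At the final (second) equivalence point, 2 mol OH^- react per mol H2C4H4O6, so n(H2C4H4O6) = 0.009246 / 2 = 0.004623 mol.
[H2C4H4O6] = 0.004623 / 0.02202 L = 0.210 M.

0.210 M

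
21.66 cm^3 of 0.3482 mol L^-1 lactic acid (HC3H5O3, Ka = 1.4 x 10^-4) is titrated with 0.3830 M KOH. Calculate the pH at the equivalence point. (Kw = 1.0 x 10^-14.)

n(HC3H5O3) = 0.3482 x 0.02166 = 0.007542 mol; V(KOH) at equivalence = 0.007542/0.3830 = 0.01969 L.
At equivalence all the acid is converted to C3H5O3-; total volume = 0.02166 + 0.01969 = 0.04135 L, so [C3H5O3-] = 0.007542/0.04135 = 0.1824 M.
Kb = Kw/Ka = 1.0e-14 / 1.4 x 10^-4 = 7.14e-11.
[OH^-] = sqrt(Kb x [C3H5O3-]) = sqrt(7.14e-11 x 0.1824) = 3.61e-6 M.
pOH = 5.44, so pH = 14.00 - 5.44 = 8.56.

8.56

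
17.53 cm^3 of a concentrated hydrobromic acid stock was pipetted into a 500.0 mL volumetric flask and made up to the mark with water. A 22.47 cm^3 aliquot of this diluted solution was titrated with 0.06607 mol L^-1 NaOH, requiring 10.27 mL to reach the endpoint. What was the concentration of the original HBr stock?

n(NaOH) = 0.06607 x 0.01027 = 0.0006785 mol.
n(HBr) in the aliquot = 0.0006785 mol.
[diluted HBr] = 0.0006785 / 0.02247 = 0.03020 M.
Dilution factor = 500.0/17.53 = 28.52, so [stock] = 0.03020 x 28.52 = 0.861 M.

0.861 M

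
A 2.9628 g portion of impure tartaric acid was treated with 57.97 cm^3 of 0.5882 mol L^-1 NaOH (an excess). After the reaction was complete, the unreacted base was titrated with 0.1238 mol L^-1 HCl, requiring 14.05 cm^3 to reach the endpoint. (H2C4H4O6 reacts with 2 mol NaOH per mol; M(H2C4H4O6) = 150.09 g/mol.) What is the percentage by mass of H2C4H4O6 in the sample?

Total n(NaOH) added = 0.5882 x 0.05797 = 0.03410 mol.
n(HCl) used = 0.1238 x 0.01405 = 0.001739 mol, which equals the excess n(NaOH).
So n(NaOH) consumed by the sample = 0.03410 - 0.001739 = 0.03236 mol.
n(H2C4H4O6) = 0.03236 / 2 = 0.01618 mol.
mass H2C4H4O6 = 0.01618 x 150.09 = 2.428 g, so %H2C4H4O6 = 2.428/2.9628 x 100 = 82.0%.

82.0%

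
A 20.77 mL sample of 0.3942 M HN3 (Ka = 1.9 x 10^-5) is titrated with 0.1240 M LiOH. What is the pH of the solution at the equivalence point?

n(HN3) = 0.3942 x 0.02077 = 0.008188 mol; V(LiOH) at equivalence = 0.008188/0.1240 = 0.06603 L.
At equivalence all the acid is converted to N3-; total volume = 0.02077 + 0.06603 = 0.08680 L, so [N3-] = 0.008188/0.08680 = 0.09433 M.
Kb = Kw/Ka = 1.0e-14 / 1.9 x 10^-5 = 5.26e-10.
[OH^-] = sqrt(Kb x [N3-]) = sqrt(5.26e-10 x 0.09433) = 7.05e-6 M.
pOH = 5.15, so pH = 14.00 - 5.15 = 8.85.

8.85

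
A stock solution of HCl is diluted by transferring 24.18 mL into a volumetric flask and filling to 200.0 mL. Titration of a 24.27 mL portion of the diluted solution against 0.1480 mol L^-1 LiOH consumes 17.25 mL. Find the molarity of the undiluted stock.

n(LiOH) = 0.1480 x 0.01725 = 0.002553 mol.
n(HCl) in the aliquot = 0.002553 mol.
[diluted HCl] = 0.002553 / 0.02427 = 0.1052 M.
Dilution factor = 200.0/24.18 = 8.271, so [stock] = 0.1052 x 8.271 = 0.870 M.

0.870 M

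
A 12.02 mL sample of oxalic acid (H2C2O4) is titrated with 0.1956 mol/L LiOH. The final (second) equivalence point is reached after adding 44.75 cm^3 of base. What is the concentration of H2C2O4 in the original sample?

0.364 M

n(LiOH) = 0.1956 x 0.04475 = 0.008753 mol.
At the final (second) equivalence point, 2 mol OH^- react per mol H2C2O4, so n(H2C2O4) = 0.008753 / 2 = 0.004377 mol.
[H2C2O4] = 0.004377 / 0.01202 L = 0.364 M.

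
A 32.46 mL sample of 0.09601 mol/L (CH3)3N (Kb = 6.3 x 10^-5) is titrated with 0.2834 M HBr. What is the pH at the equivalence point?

5.47

n((CH3)3N) = 0.09601 x 0.03246 = 0.003116 mol; V(HBr) at equivalence = 0.003116/0.2834 = 0.01100 L.
At equivalence the base is fully converted to (CH3)3NH+; total volume = 0.04346 L, so [(CH3)3NH+] = 0.003116/0.04346 = 0.07171 M.
Ka((CH3)3NH+) = Kw/Kb = 1.0e-14 / 6.3 x 10^-5 = 1.59e-10.
[H^+] = sqrt(Ka x [(CH3)3NH+]) = sqrt(1.59e-10 x 0.07171) = 3.37e-6 M.
pH = -log(3.37e-6) = 5.47.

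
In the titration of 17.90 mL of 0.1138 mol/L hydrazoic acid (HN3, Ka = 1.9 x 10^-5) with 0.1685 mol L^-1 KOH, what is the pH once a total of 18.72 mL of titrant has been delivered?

12.48

n(acid) = 0.1138 x 0.01790 = 0.002037 mol; n(KOH) added = 0.1685 x 0.01872 = 0.003154 mol.
Base is in excess by 0.003154 - 0.002037 = 0.001117 mol in a total volume of 0.03662 L.
[OH^-] = 0.001117/0.03662 = 0.03051 M, so pOH = 1.52 and pH = 14.00 - 1.52 = 12.48.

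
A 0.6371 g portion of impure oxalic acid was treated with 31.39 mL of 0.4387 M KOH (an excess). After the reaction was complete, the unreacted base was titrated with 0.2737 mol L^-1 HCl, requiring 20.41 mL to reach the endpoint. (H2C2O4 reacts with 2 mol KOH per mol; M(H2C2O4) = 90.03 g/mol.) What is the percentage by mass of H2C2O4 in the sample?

57.8%

Total n(KOH) added = 0.4387 x 0.03139 = 0.01377 mol.
n(HCl) used = 0.2737 x 0.02041 = 0.005586 mol, which equals the excess n(KOH).
So n(KOH) consumed by the sample = 0.01377 - 0.005586 = 0.008185 mol.
n(H2C2O4) = 0.008185 / 2 = 0.004092 mol.
mass H2C2O4 = 0.004092 x 90.03 = 0.3684 g, so %H2C2O4 = 0.3684/0.6371 x 100 = 57.8%.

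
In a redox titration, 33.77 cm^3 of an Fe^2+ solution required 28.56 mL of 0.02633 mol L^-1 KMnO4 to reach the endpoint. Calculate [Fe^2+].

n(KMnO4) = 0.02633 x 0.02856 = 0.0007520 mol.
From the balanced equation, 1 mol KMnO4 reacts with 5 mol Fe^2+, so n(Fe^2+) = 0.0007520 x 5/1 = 0.003760 mol.
[Fe^2+] = 0.003760 / 0.03377 L = 0.111 M.

0.111 M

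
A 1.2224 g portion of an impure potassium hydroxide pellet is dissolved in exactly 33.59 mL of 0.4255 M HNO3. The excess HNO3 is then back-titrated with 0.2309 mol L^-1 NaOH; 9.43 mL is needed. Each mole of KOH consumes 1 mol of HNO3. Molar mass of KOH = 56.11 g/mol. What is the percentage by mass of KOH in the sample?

55.6%

Total n(HNO3) added = 0.4255 x 0.03359 = 0.01429 mol.
n(NaOH) used = 0.2309 x 0.009430 = 0.002177 mol, which equals the excess n(HNO3).
So n(HNO3) consumed by the sample = 0.01429 - 0.002177 = 0.01212 mol.
n(KOH) = 0.01212 / 1 = 0.01212 mol.
mass KOH = 0.01212 x 56.11 = 0.6798 g, so %KOH = 0.6798/1.2224 x 100 = 55.6%.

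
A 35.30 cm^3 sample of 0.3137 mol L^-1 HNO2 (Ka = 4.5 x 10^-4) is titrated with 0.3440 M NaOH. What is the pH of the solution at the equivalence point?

8.28

n(HNO2) = 0.3137 x 0.03530 = 0.01107 mol; V(NaOH) at equivalence = 0.01107/0.3440 = 0.03219 L.
At equivalence all the acid is converted to NO2-; total volume = 0.03530 + 0.03219 = 0.06749 L, so [NO2-] = 0.01107/0.06749 = 0.1641 M.
Kb = Kw/Ka = 1.0e-14 / 4.5 x 10^-4 = 2.22e-11.
[OH^-] = sqrt(Kb x [NO2-]) = sqrt(2.22e-11 x 0.1641) = 1.91e-6 M.
pOH = 5.72, so pH = 14.00 - 5.72 = 8.28.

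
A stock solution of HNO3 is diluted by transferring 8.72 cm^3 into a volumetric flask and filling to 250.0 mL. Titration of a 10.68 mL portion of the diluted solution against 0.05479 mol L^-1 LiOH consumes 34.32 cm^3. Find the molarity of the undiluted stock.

n(LiOH) = 0.05479 x 0.03432 = 0.001880 mol.
n(HNO3) in the aliquot = 0.001880 mol.
[diluted HNO3] = 0.001880 / 0.01068 = 0.1761 M.
Dilution factor = 250.0/8.720 = 28.67, so [stock] = 0.1761 x 28.67 = 5.05 M.

5.05 M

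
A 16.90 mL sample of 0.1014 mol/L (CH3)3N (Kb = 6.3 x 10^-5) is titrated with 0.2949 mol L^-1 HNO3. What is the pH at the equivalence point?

5.46

n((CH3)3N) = 0.1014 x 0.01690 = 0.001714 mol; V(HNO3) at equivalence = 0.001714/0.2949 = 0.005811 L.
At equivalence the base is fully converted to (CH3)3NH+; total volume = 0.02271 L, so [(CH3)3NH+] = 0.001714/0.02271 = 0.07546 M.
Ka((CH3)3NH+) = Kw/Kb = 1.0e-14 / 6.3 x 10^-5 = 1.59e-10.
[H^+] = sqrt(Ka x [(CH3)3NH+]) = sqrt(1.59e-10 x 0.07546) = 3.46e-6 M.
pH = -log(3.46e-6) = 5.46.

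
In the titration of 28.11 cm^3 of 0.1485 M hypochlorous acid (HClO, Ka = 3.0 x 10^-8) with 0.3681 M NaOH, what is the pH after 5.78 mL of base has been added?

7.54

Initial n(HClO) = 0.1485 x 0.02811 = 0.004174 mol.
n(NaOH) added = 0.3681 x 0.005780 = 0.002128 mol, converting that many moles of HClO to ClO-.
Remaining n(HClO) = 0.002047 mol; n(ClO-) = 0.002128 mol.
By Henderson-Hasselbalch, pH = pKa + log([A^-]/[HA]) = 7.52 + log(0.002128/0.002047) = 7.52 + (+0.02) = 7.54.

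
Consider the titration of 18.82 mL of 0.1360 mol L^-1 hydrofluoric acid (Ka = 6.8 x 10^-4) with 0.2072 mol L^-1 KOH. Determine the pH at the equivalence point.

8.04

n(HF) = 0.1360 x 0.01882 = 0.002560 mol; V(KOH) at equivalence = 0.002560/0.2072 = 0.01235 L.
At equivalence all the acid is converted to F-; total volume = 0.01882 + 0.01235 = 0.03117 L, so [F-] = 0.002560/0.03117 = 0.08211 M.
Kb = Kw/Ka = 1.0e-14 / 6.8 x 10^-4 = 1.47e-11.
[OH^-] = sqrt(Kb x [F-]) = sqrt(1.47e-11 x 0.08211) = 1.10e-6 M.
pOH = 5.96, so pH = 14.00 - 5.96 = 8.04.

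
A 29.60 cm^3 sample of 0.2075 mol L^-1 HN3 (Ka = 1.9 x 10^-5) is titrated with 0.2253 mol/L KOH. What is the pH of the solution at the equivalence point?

n(HN3) = 0.2075 x 0.02960 = 0.006142 mol; V(KOH) at equivalence = 0.006142/0.2253 = 0.02726 L.
At equivalence all the acid is converted to N3-; total volume = 0.02960 + 0.02726 = 0.05686 L, so [N3-] = 0.006142/0.05686 = 0.1080 M.
Kb = Kw/Ka = 1.0e-14 / 1.9 x 10^-5 = 5.26e-10.
[OH^-] = sqrt(Kb x [N3-]) = sqrt(5.26e-10 x 0.1080) = 7.54e-6 M.
pOH = 5.12, so pH = 14.00 - 5.12 = 8.88.

8.88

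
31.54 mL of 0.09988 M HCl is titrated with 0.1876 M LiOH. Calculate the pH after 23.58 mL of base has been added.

n(acid) = 0.09988 x 0.03154 = 0.003150 mol; n(LiOH) added = 0.1876 x 0.02358 = 0.004424 mol.
Base is in excess by 0.004424 - 0.003150 = 0.001273 mol in a total volume of 0.05512 L.
[OH^-] = 0.001273/0.05512 = 0.02310 M, so pOH = 1.64 and pH = 14.00 - 1.64 = 12.36.

12.36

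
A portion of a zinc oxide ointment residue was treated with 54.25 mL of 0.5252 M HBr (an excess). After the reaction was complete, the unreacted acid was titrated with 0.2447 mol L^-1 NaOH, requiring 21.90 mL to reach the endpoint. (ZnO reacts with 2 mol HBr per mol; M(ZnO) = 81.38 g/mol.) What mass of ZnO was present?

Total n(HBr) added = 0.5252 x 0.05425 = 0.02849 mol.
n(NaOH) used = 0.2447 x 0.02190 = 0.005359 mol, which equals the excess n(HBr).
So n(HBr) consumed by the sample = 0.02849 - 0.005359 = 0.02313 mol.
n(ZnO) = 0.02313 / 2 = 0.01157 mol.
mass = 0.01157 mol x 81.38 g/mol = 0.941 g.

0.941 g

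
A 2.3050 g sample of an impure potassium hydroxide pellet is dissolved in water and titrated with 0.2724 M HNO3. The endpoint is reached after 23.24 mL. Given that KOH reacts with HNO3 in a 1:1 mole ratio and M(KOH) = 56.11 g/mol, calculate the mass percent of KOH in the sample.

15.4%

n(HNO3) = 0.2724 x 0.02324 = 0.006331 mol.
n(KOH) = 0.006331 / 1 = 0.006331 mol.
mass of KOH = 0.006331 x 56.11 = 0.3552 g.
% purity = 0.3552 / 2.3050 x 100 = 15.4%.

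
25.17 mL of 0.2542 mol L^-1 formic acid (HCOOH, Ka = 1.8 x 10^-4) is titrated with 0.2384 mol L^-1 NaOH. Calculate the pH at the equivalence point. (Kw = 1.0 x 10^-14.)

8.42

n(HCOOH) = 0.2542 x 0.02517 = 0.006398 mol; V(NaOH) at equivalence = 0.006398/0.2384 = 0.02684 L.
At equivalence all the acid is converted to HCOO-; total volume = 0.02517 + 0.02684 = 0.05201 L, so [HCOO-] = 0.006398/0.05201 = 0.1230 M.
Kb = Kw/Ka = 1.0e-14 / 1.8 x 10^-4 = 5.56e-11.
[OH^-] = sqrt(Kb x [HCOO-]) = sqrt(5.56e-11 x 0.1230) = 2.61e-6 M.
pOH = 5.58, so pH = 14.00 - 5.58 = 8.42.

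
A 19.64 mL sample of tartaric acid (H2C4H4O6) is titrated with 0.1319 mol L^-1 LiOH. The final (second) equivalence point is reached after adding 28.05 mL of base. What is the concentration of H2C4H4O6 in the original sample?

n(LiOH) = 0.1319 x 0.02805 = 0.003700 mol.
At the final (second) equivalence point, 2 mol OH^- react per mol H2C4H4O6, so n(H2C4H4O6) = 0.003700 / 2 = 0.001850 mol.
[H2C4H4O6] = 0.001850 / 0.01964 L = 0.0942 M.

0.0942 M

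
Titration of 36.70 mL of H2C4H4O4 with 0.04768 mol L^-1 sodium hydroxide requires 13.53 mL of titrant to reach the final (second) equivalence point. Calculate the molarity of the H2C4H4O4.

0.00879 M

n(NaOH) = 0.04768 x 0.01353 = 0.0006451 mol.
At the final (second) equivalence point, 2 mol OH^- react per mol H2C4H4O4, so n(H2C4H4O4) = 0.0006451 / 2 = 0.0003226 mol.
[H2C4H4O4] = 0.0003226 / 0.03670 L = 0.00879 M.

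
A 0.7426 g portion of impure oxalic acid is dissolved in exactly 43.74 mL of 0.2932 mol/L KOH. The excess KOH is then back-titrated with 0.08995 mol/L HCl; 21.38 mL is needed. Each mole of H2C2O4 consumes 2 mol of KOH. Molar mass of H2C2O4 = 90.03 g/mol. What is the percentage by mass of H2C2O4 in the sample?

Total n(KOH) added = 0.2932 x 0.04374 = 0.01282 mol.
n(HCl) used = 0.08995 x 0.02138 = 0.001923 mol, which equals the excess n(KOH).
So n(KOH) consumed by the sample = 0.01282 - 0.001923 = 0.01090 mol.
n(H2C2O4) = 0.01090 / 2 = 0.005451 mol.
mass H2C2O4 = 0.005451 x 90.03 = 0.4907 g, so %H2C2O4 = 0.4907/0.7426 x 100 = 66.1%.

66.1%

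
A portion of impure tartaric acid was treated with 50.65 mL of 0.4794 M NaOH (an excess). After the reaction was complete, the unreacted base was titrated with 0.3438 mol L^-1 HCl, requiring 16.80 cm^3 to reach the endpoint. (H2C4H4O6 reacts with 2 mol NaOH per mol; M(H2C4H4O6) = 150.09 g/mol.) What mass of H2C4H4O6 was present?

1.39 g

Total n(NaOH) added = 0.4794 x 0.05065 = 0.02428 mol.
n(HCl) used = 0.3438 x 0.01680 = 0.005776 mol, which equals the excess n(NaOH).
So n(NaOH) consumed by the sample = 0.02428 - 0.005776 = 0.01851 mol.
n(H2C4H4O6) = 0.01851 / 2 = 0.009253 mol.
mass = 0.009253 mol x 150.09 g/mol = 1.39 g.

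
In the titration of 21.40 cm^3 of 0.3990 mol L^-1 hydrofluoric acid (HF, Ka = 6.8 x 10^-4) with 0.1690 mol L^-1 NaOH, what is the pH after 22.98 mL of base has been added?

3.09

Initial n(HF) = 0.3990 x 0.02140 = 0.008539 mol.
n(NaOH) added = 0.1690 x 0.02298 = 0.003884 mol, converting that many moles of HF to F-.
Remaining n(HF) = 0.004655 mol; n(F-) = 0.003884 mol.
By Henderson-Hasselbalch, pH = pKa + log([A^-]/[HA]) = 3.17 + log(0.003884/0.004655) = 3.17 + (-0.08) = 3.09.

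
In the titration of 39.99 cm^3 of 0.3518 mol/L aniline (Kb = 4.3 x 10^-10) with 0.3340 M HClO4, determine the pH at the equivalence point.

n(C6H5NH2) = 0.3518 x 0.03999 = 0.01407 mol; V(HClO4) at equivalence = 0.01407/0.3340 = 0.04212 L.
At equivalence the base is fully converted to C6H5NH3+; total volume = 0.08211 L, so [C6H5NH3+] = 0.01407/0.08211 = 0.1713 M.
Ka(C6H5NH3+) = Kw/Kb = 1.0e-14 / 4.3 x 10^-10 = 2.33e-5.
[H^+] = sqrt(Ka x [C6H5NH3+]) = sqrt(2.33e-5 x 0.1713) = 0.00200 M.
pH = -log(0.00200) = 2.70.

2.70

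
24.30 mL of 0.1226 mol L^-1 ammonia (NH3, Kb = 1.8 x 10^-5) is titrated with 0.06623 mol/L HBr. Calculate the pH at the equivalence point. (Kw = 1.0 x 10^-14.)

5.31

n(NH3) = 0.1226 x 0.02430 = 0.002979 mol; V(HBr) at equivalence = 0.002979/0.06623 = 0.04498 L.
At equivalence the base is fully converted to NH4+; total volume = 0.06928 L, so [NH4+] = 0.002979/0.06928 = 0.04300 M.
Ka(NH4+) = Kw/Kb = 1.0e-14 / 1.8 x 10^-5 = 5.56e-10.
[H^+] = sqrt(Ka x [NH4+]) = sqrt(5.56e-10 x 0.04300) = 4.89e-6 M.
pH = -log(4.89e-6) = 5.31.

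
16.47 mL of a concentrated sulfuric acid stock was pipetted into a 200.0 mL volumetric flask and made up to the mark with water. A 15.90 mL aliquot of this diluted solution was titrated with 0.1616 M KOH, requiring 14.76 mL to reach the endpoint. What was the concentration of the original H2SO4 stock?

0.911 M

n(KOH) = 0.1616 x 0.01476 = 0.002385 mol.
n(H2SO4) in the aliquot = 0.002385 x 1/2 = 0.001193 mol.
[diluted H2SO4] = 0.001193 / 0.01590 = 0.07501 M.
Dilution factor = 200.0/16.47 = 12.14, so [stock] = 0.07501 x 12.14 = 0.911 M.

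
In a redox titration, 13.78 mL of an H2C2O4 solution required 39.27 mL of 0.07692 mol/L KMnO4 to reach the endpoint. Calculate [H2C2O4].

0.548 M

n(KMnO4) = 0.07692 x 0.03927 = 0.003021 mol.
From the balanced equation, 2 mol KMnO4 reacts with 5 mol H2C2O4, so n(H2C2O4) = 0.003021 x 5/2 = 0.007552 mol.
[H2C2O4] = 0.007552 / 0.01378 L = 0.548 M.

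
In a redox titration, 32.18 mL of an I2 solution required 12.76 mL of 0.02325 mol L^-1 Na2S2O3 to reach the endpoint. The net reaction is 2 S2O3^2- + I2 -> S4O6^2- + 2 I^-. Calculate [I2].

0.00461 M

n(Na2S2O3) = 0.02325 x 0.01276 = 0.0002967 mol.
From the balanced equation, 2 mol Na2S2O3 reacts with 1 mol I2, so n(I2) = 0.0002967 x 1/2 = 0.0001483 mol.
[I2] = 0.0001483 / 0.03218 L = 0.00461 M.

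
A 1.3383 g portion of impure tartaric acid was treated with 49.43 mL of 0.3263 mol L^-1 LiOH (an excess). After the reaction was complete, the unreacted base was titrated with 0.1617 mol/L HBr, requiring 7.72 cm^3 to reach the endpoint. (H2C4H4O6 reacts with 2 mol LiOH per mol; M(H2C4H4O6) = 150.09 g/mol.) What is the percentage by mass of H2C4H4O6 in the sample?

Total n(LiOH) added = 0.3263 x 0.04943 = 0.01613 mol.
n(HBr) used = 0.1617 x 0.007720 = 0.001248 mol, which equals the excess n(LiOH).
So n(LiOH) consumed by the sample = 0.01613 - 0.001248 = 0.01488 mol.
n(H2C4H4O6) = 0.01488 / 2 = 0.007440 mol.
mass H2C4H4O6 = 0.007440 x 150.09 = 1.117 g, so %H2C4H4O6 = 1.117/1.3383 x 100 = 83.4%.

83.4%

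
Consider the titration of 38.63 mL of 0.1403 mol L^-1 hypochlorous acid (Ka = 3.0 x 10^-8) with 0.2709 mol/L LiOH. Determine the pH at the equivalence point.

n(HClO) = 0.1403 x 0.03863 = 0.005420 mol; V(LiOH) at equivalence = 0.005420/0.2709 = 0.02001 L.
At equivalence all the acid is converted to ClO-; total volume = 0.03863 + 0.02001 = 0.05864 L, so [ClO-] = 0.005420/0.05864 = 0.09243 M.
Kb = Kw/Ka = 1.0e-14 / 3.0 x 10^-8 = 3.33e-7.
[OH^-] = sqrt(Kb x [ClO-]) = sqrt(3.33e-7 x 0.09243) = 0.000176 M.
pOH = 3.76, so pH = 14.00 - 3.76 = 10.24.

10.24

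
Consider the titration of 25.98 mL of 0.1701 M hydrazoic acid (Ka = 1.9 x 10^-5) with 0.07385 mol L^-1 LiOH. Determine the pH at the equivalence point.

n(HN3) = 0.1701 x 0.02598 = 0.004419 mol; V(LiOH) at equivalence = 0.004419/0.07385 = 0.05984 L.
At equivalence all the acid is converted to N3-; total volume = 0.02598 + 0.05984 = 0.08582 L, so [N3-] = 0.004419/0.08582 = 0.05149 M.
Kb = Kw/Ka = 1.0e-14 / 1.9 x 10^-5 = 5.26e-10.
[OH^-] = sqrt(Kb x [N3-]) = sqrt(5.26e-10 x 0.05149) = 5.21e-6 M.
pOH = 5.28, so pH = 14.00 - 5.28 = 8.72.

8.72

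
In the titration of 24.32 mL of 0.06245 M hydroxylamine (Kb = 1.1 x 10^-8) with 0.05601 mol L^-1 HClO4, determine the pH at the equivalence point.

n(NH2OH) = 0.06245 x 0.02432 = 0.001519 mol; V(HClO4) at equivalence = 0.001519/0.05601 = 0.02712 L.
At equivalence the base is fully converted to NH3OH+; total volume = 0.05144 L, so [NH3OH+] = 0.001519/0.05144 = 0.02953 M.
Ka(NH3OH+) = Kw/Kb = 1.0e-14 / 1.1 x 10^-8 = 9.09e-7.
[H^+] = sqrt(Ka x [NH3OH+]) = sqrt(9.09e-7 x 0.02953) = 0.000164 M.
pH = -log(0.000164) = 3.79.

3.79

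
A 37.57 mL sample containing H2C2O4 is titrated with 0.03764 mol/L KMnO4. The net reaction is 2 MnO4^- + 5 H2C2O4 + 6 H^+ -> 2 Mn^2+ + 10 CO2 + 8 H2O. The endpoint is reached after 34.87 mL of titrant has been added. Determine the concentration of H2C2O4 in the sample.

0.0873 M

n(KMnO4) = 0.03764 x 0.03487 = 0.001313 mol.
From the balanced equation, 2 mol KMnO4 reacts with 5 mol H2C2O4, so n(H2C2O4) = 0.001313 x 5/2 = 0.003281 mol.
[H2C2O4] = 0.003281 / 0.03757 L = 0.0873 M.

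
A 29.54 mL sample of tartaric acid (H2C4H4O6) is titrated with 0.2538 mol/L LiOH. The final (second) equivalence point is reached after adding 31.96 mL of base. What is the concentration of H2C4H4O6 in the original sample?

n(LiOH) = 0.2538 x 0.03196 = 0.008111 mol.
At the final (second) equivalence point, 2 mol OH^- react per mol H2C4H4O6, so n(H2C4H4O6) = 0.008111 / 2 = 0.004056 mol.
[H2C4H4O6] = 0.004056 / 0.02954 L = 0.137 M.

0.137 M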